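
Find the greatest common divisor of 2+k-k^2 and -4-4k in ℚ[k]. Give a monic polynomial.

Repeated division with remainder:
  -k^2+k+2 = ((1/4)k-1/2)(-4k-4) + (0)
Last nonzero remainder: -4k-4. Dividing through by -4 gives the monic gcd k+1.

1+k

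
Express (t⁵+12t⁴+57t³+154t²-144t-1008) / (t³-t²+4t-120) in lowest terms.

(t³+8t²+t-42)/(t-5)

By polynomial division,
  t⁵+12t⁴+57t³+154t²-144t-1008 = (t²+13t+66)(t³-t²+4t-120) + (288t²+1152t+6912)
  t³-t²+4t-120 = ((1/288)t-5/288)(288t²+1152t+6912) + (0)
Last nonzero remainder: 288t²+1152t+6912. Dividing through by 288 gives the monic gcd t²+4t+24.
Cancel t²+4t+24 from numerator and denominator to get the reduced form.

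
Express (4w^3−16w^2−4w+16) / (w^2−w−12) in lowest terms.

(4w^2−4)/(w+3)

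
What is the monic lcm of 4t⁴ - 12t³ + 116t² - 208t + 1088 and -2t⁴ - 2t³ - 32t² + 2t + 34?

t⁶ - 3t⁵ + 28t⁴ - 49t³ + 243t² + 52t - 272

Repeated division with remainder:
  4t⁴ - 12t³ + 116t² - 208t + 1088 = (-2)(-2t⁴ - 2t³ - 32t² + 2t + 34) + (-16t³ + 52t² - 204t + 1156)
  -2t⁴ - 2t³ - 32t² + 2t + 34 = ((1/8)t + 17/32)(-16t³ + 52t² - 204t + 1156) + (-(273/8)t² - (273/8)t - 4641/8)
  -16t³ + 52t² - 204t + 1156 = ((128/273)t - 544/273)(-(273/8)t² - (273/8)t - 4641/8) + (0)
Last nonzero remainder: -(273/8)t² - (273/8)t - 4641/8. Dividing through by -273/8 gives the monic gcd t² + t + 17.
Then lcm(f, g) = f·g / gcd(f, g); expanding and making the result monic gives the answer.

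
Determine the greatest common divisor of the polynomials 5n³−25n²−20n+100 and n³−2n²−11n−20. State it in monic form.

n−5

Repeated division with remainder:
  5n³−25n²−20n+100 = (5)(n³−2n²−11n−20) + (−15n²+35n+200)
  n³−2n²−11n−20 = (−(1/15)n−1/45)(−15n²+35n+200) + ((28/9)n−140/9)
  −15n²+35n+200 = (−(135/28)n−90/7)((28/9)n−140/9) + (0)
Last nonzero remainder: (28/9)n−140/9. Dividing through by 28/9 gives the monic gcd n−5.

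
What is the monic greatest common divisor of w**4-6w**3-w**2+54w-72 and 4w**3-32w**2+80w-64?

Apply the Euclidean algorithm:
  w**4-6w**3-w**2+54w-72 = ((1/4)w+1/2)(4w**3-32w**2+80w-64) + (-5w**2+30w-40)
  4w**3-32w**2+80w-64 = (-(4/5)w+8/5)(-5w**2+30w-40) + (0)
Last nonzero remainder: -5w**2+30w-40. Dividing through by -5 gives the monic gcd w**2-6w+8.

w**2-6w+8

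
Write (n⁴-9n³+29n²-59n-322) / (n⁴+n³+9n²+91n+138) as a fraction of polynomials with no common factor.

(n-7)/(n+3)

Apply the Euclidean algorithm:
  n⁴-9n³+29n²-59n-322 = (n⁴+n³+9n²+91n+138) + (-10n³+20n²-150n-460)
  n⁴+n³+9n²+91n+138 = (-(1/10)n-3/10)(-10n³+20n²-150n-460) + (0)
Last nonzero remainder: -10n³+20n²-150n-460. Dividing through by -10 gives the monic gcd n³-2n²+15n+46.
Cancel n³-2n²+15n+46 from numerator and denominator to get the reduced form.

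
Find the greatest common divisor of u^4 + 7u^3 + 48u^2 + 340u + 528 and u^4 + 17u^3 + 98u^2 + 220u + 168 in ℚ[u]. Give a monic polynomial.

By polynomial division,
  u^4 + 7u^3 + 48u^2 + 340u + 528 = (u^4 + 17u^3 + 98u^2 + 220u + 168) + (−10u^3 − 50u^2 + 120u + 360)
  u^4 + 17u^3 + 98u^2 + 220u + 168 = (−(1/10)u − 6/5)(−10u^3 − 50u^2 + 120u + 360) + (50u^2 + 400u + 600)
  −10u^3 − 50u^2 + 120u + 360 = (−(1/5)u + 3/5)(50u^2 + 400u + 600) + (0)
Last nonzero remainder: 50u^2 + 400u + 600. Dividing through by 50 gives the monic gcd u^2 + 8u + 12.

u^2 + 8u + 12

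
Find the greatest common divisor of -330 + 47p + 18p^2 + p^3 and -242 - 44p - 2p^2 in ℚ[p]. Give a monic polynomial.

11 + p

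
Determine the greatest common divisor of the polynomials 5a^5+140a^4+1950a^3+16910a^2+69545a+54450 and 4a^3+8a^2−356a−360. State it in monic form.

a^2+11a+10

Repeated division with remainder:
  5a^5+140a^4+1950a^3+16910a^2+69545a+54450 = ((5/4)a^2+(65/2)a+2135/4)(4a^3+8a^2−356a−360) + (24660a^2+271260a+246600)
  4a^3+8a^2−356a−360 = ((1/6165)a−1/685)(24660a^2+271260a+246600) + (0)
Last nonzero remainder: 24660a^2+271260a+246600. Dividing through by 24660 gives the monic gcd a^2+11a+10.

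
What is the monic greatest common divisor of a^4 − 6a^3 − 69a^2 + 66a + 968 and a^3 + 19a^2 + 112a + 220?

a^2 + 9a + 22

By polynomial division,
  a^4 − 6a^3 − 69a^2 + 66a + 968 = (a − 25)(a^3 + 19a^2 + 112a + 220) + (294a^2 + 2646a + 6468)
  a^3 + 19a^2 + 112a + 220 = ((1/294)a + 5/147)(294a^2 + 2646a + 6468) + (0)
Last nonzero remainder: 294a^2 + 2646a + 6468. Dividing through by 294 gives the monic gcd a^2 + 9a + 22.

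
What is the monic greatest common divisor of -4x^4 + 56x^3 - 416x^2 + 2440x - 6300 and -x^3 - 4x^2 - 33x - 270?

Repeated division with remainder:
  -4x^4 + 56x^3 - 416x^2 + 2440x - 6300 = (4x - 72)(-x^3 - 4x^2 - 33x - 270) + (-572x^2 + 1144x - 25740)
  -x^3 - 4x^2 - 33x - 270 = ((1/572)x + 3/286)(-572x^2 + 1144x - 25740) + (0)
Last nonzero remainder: -572x^2 + 1144x - 25740. Dividing through by -572 gives the monic gcd x^2 - 2x + 45.

x^2 - 2x + 45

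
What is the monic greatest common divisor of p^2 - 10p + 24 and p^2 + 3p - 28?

p - 4

By polynomial division,
  p^2 - 10p + 24 = (p^2 + 3p - 28) + (-13p + 52)
  p^2 + 3p - 28 = (-(1/13)p - 7/13)(-13p + 52) + (0)
Last nonzero remainder: -13p + 52. Dividing through by -13 gives the monic gcd p - 4.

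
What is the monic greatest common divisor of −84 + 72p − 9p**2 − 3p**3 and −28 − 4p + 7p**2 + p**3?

Apply the Euclidean algorithm:
  −3p**3 − 9p**2 + 72p − 84 = (−3)(p**3 + 7p**2 − 4p − 28) + (12p**2 + 60p − 168)
  p**3 + 7p**2 − 4p − 28 = ((1/12)p + 1/6)(12p**2 + 60p − 168) + (0)
Last nonzero remainder: 12p**2 + 60p − 168. Dividing through by 12 gives the monic gcd p**2 + 5p − 14.

−14 + 5p + p**2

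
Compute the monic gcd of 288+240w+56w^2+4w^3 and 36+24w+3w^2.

Repeated division with remainder:
  4w^3+56w^2+240w+288 = ((4/3)w+8)(3w^2+24w+36) + (0)
Last nonzero remainder: 3w^2+24w+36. Dividing through by 3 gives the monic gcd w^2+8w+12.

12+8w+w^2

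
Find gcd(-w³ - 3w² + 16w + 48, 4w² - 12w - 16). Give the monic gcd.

w - 4

Repeated division with remainder:
  -w³ - 3w² + 16w + 48 = (-(1/4)w - 3/2)(4w² - 12w - 16) + (-6w + 24)
  4w² - 12w - 16 = (-(2/3)w - 2/3)(-6w + 24) + (0)
Last nonzero remainder: -6w + 24. Dividing through by -6 gives the monic gcd w - 4.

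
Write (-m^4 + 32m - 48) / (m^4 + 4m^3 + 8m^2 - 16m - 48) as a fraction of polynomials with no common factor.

By polynomial division,
  -m^4 + 32m - 48 = (-1)(m^4 + 4m^3 + 8m^2 - 16m - 48) + (4m^3 + 8m^2 + 16m - 96)
  m^4 + 4m^3 + 8m^2 - 16m - 48 = ((1/4)m + 1/2)(4m^3 + 8m^2 + 16m - 96) + (0)
Last nonzero remainder: 4m^3 + 8m^2 + 16m - 96. Dividing through by 4 gives the monic gcd m^3 + 2m^2 + 4m - 24.
Cancel m^3 + 2m^2 + 4m - 24 from numerator and denominator to get the reduced form.

(-m + 2)/(m + 2)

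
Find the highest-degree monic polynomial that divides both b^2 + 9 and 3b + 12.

1

Repeated division with remainder:
  b^2 + 9 = ((1/3)b − 4/3)(3b + 12) + (25)
  3b + 12 = ((3/25)b + 12/25)(25) + (0)
The last nonzero remainder is the constant 25, so the polynomials are coprime and gcd = 1.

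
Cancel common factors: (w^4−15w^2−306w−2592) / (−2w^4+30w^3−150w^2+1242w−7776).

Repeated division with remainder:
  w^4−15w^2−306w−2592 = (−1/2)(−2w^4+30w^3−150w^2+1242w−7776) + (15w^3−90w^2+315w−6480)
  −2w^4+30w^3−150w^2+1242w−7776 = (−(2/15)w+6/5)(15w^3−90w^2+315w−6480) + (0)
Last nonzero remainder: 15w^3−90w^2+315w−6480. Dividing through by 15 gives the monic gcd w^3−6w^2+21w−432.
Cancel w^3−6w^2+21w−432 from numerator and denominator to get the reduced form.

(−w−6)/(2w−18)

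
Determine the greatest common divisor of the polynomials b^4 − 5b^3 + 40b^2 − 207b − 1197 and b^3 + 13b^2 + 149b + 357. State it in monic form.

b + 3

By polynomial division,
  b^4 − 5b^3 + 40b^2 − 207b − 1197 = (b − 18)(b^3 + 13b^2 + 149b + 357) + (125b^2 + 2118b + 5229)
  b^3 + 13b^2 + 149b + 357 = ((1/125)b − 493/15625)(125b^2 + 2118b + 5229) + ((2718674/15625)b + 8156022/15625)
  125b^2 + 2118b + 5229 = ((1953125/2718674)b + 3890625/388382)((2718674/15625)b + 8156022/15625) + (0)
Last nonzero remainder: (2718674/15625)b + 8156022/15625. Dividing through by 2718674/15625 gives the monic gcd b + 3.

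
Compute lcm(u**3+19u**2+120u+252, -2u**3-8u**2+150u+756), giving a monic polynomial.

u**4+10u**3-51u**2-828u-2268

Apply the Euclidean algorithm:
  u**3+19u**2+120u+252 = (-1/2)(-2u**3-8u**2+150u+756) + (15u**2+195u+630)
  -2u**3-8u**2+150u+756 = (-(2/15)u+6/5)(15u**2+195u+630) + (0)
Last nonzero remainder: 15u**2+195u+630. Dividing through by 15 gives the monic gcd u**2+13u+42.
Then lcm(f, g) = f·g / gcd(f, g); expanding and making the result monic gives the answer.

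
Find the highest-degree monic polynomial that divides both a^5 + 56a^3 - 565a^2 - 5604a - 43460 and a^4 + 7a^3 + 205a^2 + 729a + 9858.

a^2 + a + 106

Repeated division with remainder:
  a^5 + 56a^3 - 565a^2 - 5604a - 43460 = (a - 7)(a^4 + 7a^3 + 205a^2 + 729a + 9858) + (-100a^3 + 141a^2 - 10359a + 25546)
  a^4 + 7a^3 + 205a^2 + 729a + 9858 = (-(1/100)a - 841/10000)(-100a^3 + 141a^2 - 10359a + 25546) + ((1132681/10000)a^2 + (1132681/10000)a + 60032093/5000)
  -100a^3 + 141a^2 - 10359a + 25546 = (-(1000000/1132681)a + 2410000/1132681)((1132681/10000)a^2 + (1132681/10000)a + 60032093/5000) + (0)
Last nonzero remainder: (1132681/10000)a^2 + (1132681/10000)a + 60032093/5000. Dividing through by 1132681/10000 gives the monic gcd a^2 + a + 106.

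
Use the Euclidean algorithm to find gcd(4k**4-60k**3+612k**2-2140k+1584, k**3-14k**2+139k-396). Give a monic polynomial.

k**3-14k**2+139k-396

Apply the Euclidean algorithm:
  4k**4-60k**3+612k**2-2140k+1584 = (4k-4)(k**3-14k**2+139k-396) + (0)
The last nonzero remainder k**3-14k**2+139k-396 is already monic.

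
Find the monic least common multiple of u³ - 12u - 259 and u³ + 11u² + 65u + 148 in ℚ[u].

Apply the Euclidean algorithm:
  u³ - 12u - 259 = (u³ + 11u² + 65u + 148) + (-11u² - 77u - 407)
  u³ + 11u² + 65u + 148 = (-(1/11)u - 4/11)(-11u² - 77u - 407) + (0)
Last nonzero remainder: -11u² - 77u - 407. Dividing through by -11 gives the monic gcd u² + 7u + 37.
Then lcm(f, g) = f·g / gcd(f, g); expanding and making the result monic gives the answer.

u⁴ + 4u³ - 12u² - 307u - 1036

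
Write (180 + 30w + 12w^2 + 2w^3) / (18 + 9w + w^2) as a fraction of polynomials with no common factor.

(30 + 2w^2)/(3 + w)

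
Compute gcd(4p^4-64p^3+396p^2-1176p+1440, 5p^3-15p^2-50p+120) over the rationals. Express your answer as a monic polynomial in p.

Euclidean algorithm in ℚ[p]:
  4p^4-64p^3+396p^2-1176p+1440 = ((4/5)p-52/5)(5p^3-15p^2-50p+120) + (280p^2-1792p+2688)
  5p^3-15p^2-50p+120 = ((1/56)p+17/280)(280p^2-1792p+2688) + ((54/5)p-216/5)
  280p^2-1792p+2688 = ((700/27)p-560/9)((54/5)p-216/5) + (0)
Last nonzero remainder: (54/5)p-216/5. Dividing through by 54/5 gives the monic gcd p-4.

p-4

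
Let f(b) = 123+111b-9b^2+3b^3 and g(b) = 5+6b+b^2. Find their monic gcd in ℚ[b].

1+b

Repeated division with remainder:
  3b^3-9b^2+111b+123 = (3b-27)(b^2+6b+5) + (258b+258)
  b^2+6b+5 = ((1/258)b+5/258)(258b+258) + (0)
Last nonzero remainder: 258b+258. Dividing through by 258 gives the monic gcd b+1.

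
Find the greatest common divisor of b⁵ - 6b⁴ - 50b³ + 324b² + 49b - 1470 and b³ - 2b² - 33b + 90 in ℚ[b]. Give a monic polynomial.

By polynomial division,
  b⁵ - 6b⁴ - 50b³ + 324b² + 49b - 1470 = (b² - 4b - 25)(b³ - 2b² - 33b + 90) + (52b² - 416b + 780)
  b³ - 2b² - 33b + 90 = ((1/52)b + 3/26)(52b² - 416b + 780) + (0)
Last nonzero remainder: 52b² - 416b + 780. Dividing through by 52 gives the monic gcd b² - 8b + 15.

b² - 8b + 15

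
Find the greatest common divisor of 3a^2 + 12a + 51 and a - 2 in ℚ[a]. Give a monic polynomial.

By polynomial division,
  3a^2 + 12a + 51 = (3a + 18)(a - 2) + (87)
  a - 2 = ((1/87)a - 2/87)(87) + (0)
The last nonzero remainder is the constant 87, so the polynomials are coprime and gcd = 1.

1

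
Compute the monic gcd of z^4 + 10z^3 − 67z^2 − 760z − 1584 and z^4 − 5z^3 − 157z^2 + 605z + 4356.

z^3 + 6z^2 − 91z − 396

By polynomial division,
  z^4 + 10z^3 − 67z^2 − 760z − 1584 = (z^4 − 5z^3 − 157z^2 + 605z + 4356) + (15z^3 + 90z^2 − 1365z − 5940)
  z^4 − 5z^3 − 157z^2 + 605z + 4356 = ((1/15)z − 11/15)(15z^3 + 90z^2 − 1365z − 5940) + (0)
Last nonzero remainder: 15z^3 + 90z^2 − 1365z − 5940. Dividing through by 15 gives the monic gcd z^3 + 6z^2 − 91z − 396.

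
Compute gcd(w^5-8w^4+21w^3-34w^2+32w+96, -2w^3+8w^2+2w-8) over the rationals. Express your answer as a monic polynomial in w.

Repeated division with remainder:
  w^5-8w^4+21w^3-34w^2+32w+96 = (-(1/2)w^2+2w-3)(-2w^3+8w^2+2w-8) + (-18w^2+54w+72)
  -2w^3+8w^2+2w-8 = ((1/9)w-1/9)(-18w^2+54w+72) + (0)
Last nonzero remainder: -18w^2+54w+72. Dividing through by -18 gives the monic gcd w^2-3w-4.

w^2-3w-4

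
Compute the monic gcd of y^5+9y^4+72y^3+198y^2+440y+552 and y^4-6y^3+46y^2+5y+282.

Repeated division with remainder:
  y^5+9y^4+72y^3+198y^2+440y+552 = (y+15)(y^4-6y^3+46y^2+5y+282) + (116y^3-497y^2+83y-3678)
  y^4-6y^3+46y^2+5y+282 = ((1/116)y-199/13456)(116y^3-497y^2+83y-3678) + ((510445/13456)y^2+(510445/13456)y+1531335/6728)
  116y^3-497y^2+83y-3678 = ((1560896/510445)y-8248528/510445)((510445/13456)y^2+(510445/13456)y+1531335/6728) + (0)
Last nonzero remainder: (510445/13456)y^2+(510445/13456)y+1531335/6728. Dividing through by 510445/13456 gives the monic gcd y^2+y+6.

y^2+y+6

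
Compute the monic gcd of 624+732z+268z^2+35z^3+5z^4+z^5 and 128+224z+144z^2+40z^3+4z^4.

16+20z+8z^2+z^3

By polynomial division,
  z^5+5z^4+35z^3+268z^2+732z+624 = ((1/4)z-5/4)(4z^4+40z^3+144z^2+224z+128) + (49z^3+392z^2+980z+784)
  4z^4+40z^3+144z^2+224z+128 = ((4/49)z+8/49)(49z^3+392z^2+980z+784) + (0)
Last nonzero remainder: 49z^3+392z^2+980z+784. Dividing through by 49 gives the monic gcd z^3+8z^2+20z+16.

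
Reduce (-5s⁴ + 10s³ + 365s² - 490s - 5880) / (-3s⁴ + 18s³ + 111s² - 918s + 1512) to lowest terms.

(5s² - 15s - 140)/(3s² - 21s + 36)

Repeated division with remainder:
  -5s⁴ + 10s³ + 365s² - 490s - 5880 = (5/3)(-3s⁴ + 18s³ + 111s² - 918s + 1512) + (-20s³ + 180s² + 1040s - 8400)
  -3s⁴ + 18s³ + 111s² - 918s + 1512 = ((3/20)s + 9/20)(-20s³ + 180s² + 1040s - 8400) + (-126s² - 126s + 5292)
  -20s³ + 180s² + 1040s - 8400 = ((10/63)s - 100/63)(-126s² - 126s + 5292) + (0)
Last nonzero remainder: -126s² - 126s + 5292. Dividing through by -126 gives the monic gcd s² + s - 42.
Cancel s² + s - 42 from numerator and denominator to get the reduced form.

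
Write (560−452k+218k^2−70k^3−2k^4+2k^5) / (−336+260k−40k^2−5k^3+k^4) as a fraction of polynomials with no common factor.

(−40+18k−12k^2+2k^3)/(24−10k+k^2)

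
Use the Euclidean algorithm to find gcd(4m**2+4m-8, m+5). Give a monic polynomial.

Euclidean algorithm in ℚ[m]:
  4m**2+4m-8 = (4m-16)(m+5) + (72)
  m+5 = ((1/72)m+5/72)(72) + (0)
The last nonzero remainder is the constant 72, so the polynomials are coprime and gcd = 1.

1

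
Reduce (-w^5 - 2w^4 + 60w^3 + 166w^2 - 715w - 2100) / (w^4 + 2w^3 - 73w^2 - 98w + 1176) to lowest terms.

(-w^3 - 13w^2 - 55w - 75)/(w^2 + 13w + 42)

Euclidean algorithm in ℚ[w]:
  -w^5 - 2w^4 + 60w^3 + 166w^2 - 715w - 2100 = (-w)(w^4 + 2w^3 - 73w^2 - 98w + 1176) + (-13w^3 + 68w^2 + 461w - 2100)
  w^4 + 2w^3 - 73w^2 - 98w + 1176 = (-(1/13)w - 94/169)(-13w^3 + 68w^2 + 461w - 2100) + ((48/169)w^2 - (528/169)w + 1344/169)
  -13w^3 + 68w^2 + 461w - 2100 = (-(2197/48)w - 4225/16)((48/169)w^2 - (528/169)w + 1344/169) + (0)
Last nonzero remainder: (48/169)w^2 - (528/169)w + 1344/169. Dividing through by 48/169 gives the monic gcd w^2 - 11w + 28.
Cancel w^2 - 11w + 28 from numerator and denominator to get the reduced form.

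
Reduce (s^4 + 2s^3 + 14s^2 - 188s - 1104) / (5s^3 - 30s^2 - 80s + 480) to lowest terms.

Euclidean algorithm in ℚ[s]:
  s^4 + 2s^3 + 14s^2 - 188s - 1104 = ((1/5)s + 8/5)(5s^3 - 30s^2 - 80s + 480) + (78s^2 - 156s - 1872)
  5s^3 - 30s^2 - 80s + 480 = ((5/78)s - 10/39)(78s^2 - 156s - 1872) + (0)
Last nonzero remainder: 78s^2 - 156s - 1872. Dividing through by 78 gives the monic gcd s^2 - 2s - 24.
Cancel s^2 - 2s - 24 from numerator and denominator to get the reduced form.

(s^2 + 4s + 46)/(5s - 20)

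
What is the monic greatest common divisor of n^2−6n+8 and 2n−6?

1

Repeated division with remainder:
  n^2−6n+8 = ((1/2)n−3/2)(2n−6) + (−1)
  2n−6 = (−2n+6)(−1) + (0)
The last nonzero remainder is the constant −1, so the polynomials are coprime and gcd = 1.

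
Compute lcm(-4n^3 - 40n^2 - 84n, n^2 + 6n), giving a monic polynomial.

n^4 + 16n^3 + 81n^2 + 126n

By polynomial division,
  -4n^3 - 40n^2 - 84n = (-4n - 16)(n^2 + 6n) + (12n)
  n^2 + 6n = ((1/12)n + 1/2)(12n) + (0)
Last nonzero remainder: 12n. Dividing through by 12 gives the monic gcd n.
Then lcm(f, g) = f·g / gcd(f, g); expanding and making the result monic gives the answer.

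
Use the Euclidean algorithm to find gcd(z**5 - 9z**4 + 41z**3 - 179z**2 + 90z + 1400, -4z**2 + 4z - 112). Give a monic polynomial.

z**2 - z + 28

Euclidean algorithm in ℚ[z]:
  z**5 - 9z**4 + 41z**3 - 179z**2 + 90z + 1400 = (-(1/4)z**3 + 2z**2 - (5/4)z - 25/2)(-4z**2 + 4z - 112) + (0)
Last nonzero remainder: -4z**2 + 4z - 112. Dividing through by -4 gives the monic gcd z**2 - z + 28.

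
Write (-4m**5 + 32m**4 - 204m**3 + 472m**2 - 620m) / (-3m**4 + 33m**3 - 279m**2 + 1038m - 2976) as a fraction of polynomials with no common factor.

(4m**3 - 12m**2 + 20m)/(3m**2 - 18m + 96)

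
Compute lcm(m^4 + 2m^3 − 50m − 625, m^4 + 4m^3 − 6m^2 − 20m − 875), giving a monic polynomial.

Apply the Euclidean algorithm:
  m^4 + 2m^3 − 50m − 625 = (m^4 + 4m^3 − 6m^2 − 20m − 875) + (−2m^3 + 6m^2 − 30m + 250)
  m^4 + 4m^3 − 6m^2 − 20m − 875 = (−(1/2)m − 7/2)(−2m^3 + 6m^2 − 30m + 250) + (0)
Last nonzero remainder: −2m^3 + 6m^2 − 30m + 250. Dividing through by −2 gives the monic gcd m^3 − 3m^2 + 15m − 125.
Then lcm(f, g) = f·g / gcd(f, g); expanding and making the result monic gives the answer.

m^5 + 9m^4 + 14m^3 − 50m^2 − 975m − 4375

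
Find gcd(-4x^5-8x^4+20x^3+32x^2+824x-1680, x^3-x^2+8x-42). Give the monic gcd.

Euclidean algorithm in ℚ[x]:
  -4x^5-8x^4+20x^3+32x^2+824x-1680 = (-4x^2-12x+40)(x^3-x^2+8x-42) + (0)
The last nonzero remainder x^3-x^2+8x-42 is already monic.

x^3-x^2+8x-42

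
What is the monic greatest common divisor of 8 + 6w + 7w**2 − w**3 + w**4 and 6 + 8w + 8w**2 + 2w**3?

1 + w + w**2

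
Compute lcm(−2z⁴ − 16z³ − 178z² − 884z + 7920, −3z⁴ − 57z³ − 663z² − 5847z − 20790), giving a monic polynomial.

Repeated division with remainder:
  −2z⁴ − 16z³ − 178z² − 884z + 7920 = (2/3)(−3z⁴ − 57z³ − 663z² − 5847z − 20790) + (22z³ + 264z² + 3014z + 21780)
  −3z⁴ − 57z³ − 663z² − 5847z − 20790 = (−(3/22)z − 21/22)(22z³ + 264z² + 3014z + 21780) + (0)
Last nonzero remainder: 22z³ + 264z² + 3014z + 21780. Dividing through by 22 gives the monic gcd z³ + 12z² + 137z + 990.
Then lcm(f, g) = f·g / gcd(f, g); expanding and making the result monic gives the answer.

z⁵ + 15z⁴ + 145z³ + 1065z² − 866z − 27720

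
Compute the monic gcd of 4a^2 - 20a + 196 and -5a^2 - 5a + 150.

Repeated division with remainder:
  4a^2 - 20a + 196 = (-4/5)(-5a^2 - 5a + 150) + (-24a + 316)
  -5a^2 - 5a + 150 = ((5/24)a + 425/144)(-24a + 316) + (-28175/36)
  -24a + 316 = ((864/28175)a - 11376/28175)(-28175/36) + (0)
The last nonzero remainder is the constant -28175/36, so the polynomials are coprime and gcd = 1.

1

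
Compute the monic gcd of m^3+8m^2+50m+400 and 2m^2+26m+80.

m+8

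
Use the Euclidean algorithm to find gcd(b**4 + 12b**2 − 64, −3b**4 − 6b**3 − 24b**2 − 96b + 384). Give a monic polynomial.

Repeated division with remainder:
  b**4 + 12b**2 − 64 = (−1/3)(−3b**4 − 6b**3 − 24b**2 − 96b + 384) + (−2b**3 + 4b**2 − 32b + 64)
  −3b**4 − 6b**3 − 24b**2 − 96b + 384 = ((3/2)b + 6)(−2b**3 + 4b**2 − 32b + 64) + (0)
Last nonzero remainder: −2b**3 + 4b**2 − 32b + 64. Dividing through by −2 gives the monic gcd b**3 − 2b**2 + 16b − 32.

b**3 − 2b**2 + 16b − 32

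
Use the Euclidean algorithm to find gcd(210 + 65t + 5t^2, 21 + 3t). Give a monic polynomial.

7 + t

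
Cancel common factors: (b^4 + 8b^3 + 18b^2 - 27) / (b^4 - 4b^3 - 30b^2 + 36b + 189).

By polynomial division,
  b^4 + 8b^3 + 18b^2 - 27 = (b^4 - 4b^3 - 30b^2 + 36b + 189) + (12b^3 + 48b^2 - 36b - 216)
  b^4 - 4b^3 - 30b^2 + 36b + 189 = ((1/12)b - 2/3)(12b^3 + 48b^2 - 36b - 216) + (5b^2 + 30b + 45)
  12b^3 + 48b^2 - 36b - 216 = ((12/5)b - 24/5)(5b^2 + 30b + 45) + (0)
Last nonzero remainder: 5b^2 + 30b + 45. Dividing through by 5 gives the monic gcd b^2 + 6b + 9.
Cancel b^2 + 6b + 9 from numerator and denominator to get the reduced form.

(b^2 + 2b - 3)/(b^2 - 10b + 21)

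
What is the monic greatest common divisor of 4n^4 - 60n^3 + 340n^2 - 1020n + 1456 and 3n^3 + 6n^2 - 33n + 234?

n^2 - 4n + 13

By polynomial division,
  4n^4 - 60n^3 + 340n^2 - 1020n + 1456 = ((4/3)n - 68/3)(3n^3 + 6n^2 - 33n + 234) + (520n^2 - 2080n + 6760)
  3n^3 + 6n^2 - 33n + 234 = ((3/520)n + 9/260)(520n^2 - 2080n + 6760) + (0)
Last nonzero remainder: 520n^2 - 2080n + 6760. Dividing through by 520 gives the monic gcd n^2 - 4n + 13.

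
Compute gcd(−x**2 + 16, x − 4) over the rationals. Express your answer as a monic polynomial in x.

Euclidean algorithm in ℚ[x]:
  −x**2 + 16 = (−x − 4)(x − 4) + (0)
The last nonzero remainder x − 4 is already monic.

x − 4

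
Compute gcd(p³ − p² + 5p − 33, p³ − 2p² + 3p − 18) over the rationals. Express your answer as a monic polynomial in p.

p − 3

Euclidean algorithm in ℚ[p]:
  p³ − p² + 5p − 33 = (p³ − 2p² + 3p − 18) + (p² + 2p − 15)
  p³ − 2p² + 3p − 18 = (p − 4)(p² + 2p − 15) + (26p − 78)
  p² + 2p − 15 = ((1/26)p + 5/26)(26p − 78) + (0)
Last nonzero remainder: 26p − 78. Dividing through by 26 gives the monic gcd p − 3.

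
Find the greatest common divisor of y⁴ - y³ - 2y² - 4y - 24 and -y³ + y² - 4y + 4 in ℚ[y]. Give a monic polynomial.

y² + 4

Euclidean algorithm in ℚ[y]:
  y⁴ - y³ - 2y² - 4y - 24 = (-y)(-y³ + y² - 4y + 4) + (-6y² - 24)
  -y³ + y² - 4y + 4 = ((1/6)y - 1/6)(-6y² - 24) + (0)
Last nonzero remainder: -6y² - 24. Dividing through by -6 gives the monic gcd y² + 4.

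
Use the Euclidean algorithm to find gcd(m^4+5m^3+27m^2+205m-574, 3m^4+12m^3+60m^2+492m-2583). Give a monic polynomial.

Euclidean algorithm in ℚ[m]:
  m^4+5m^3+27m^2+205m-574 = (1/3)(3m^4+12m^3+60m^2+492m-2583) + (m^3+7m^2+41m+287)
  3m^4+12m^3+60m^2+492m-2583 = (3m-9)(m^3+7m^2+41m+287) + (0)
The last nonzero remainder m^3+7m^2+41m+287 is already monic.

m^3+7m^2+41m+287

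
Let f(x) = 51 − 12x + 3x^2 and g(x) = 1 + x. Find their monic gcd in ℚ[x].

By polynomial division,
  3x^2 − 12x + 51 = (3x − 15)(x + 1) + (66)
  x + 1 = ((1/66)x + 1/66)(66) + (0)
The last nonzero remainder is the constant 66, so the polynomials are coprime and gcd = 1.

1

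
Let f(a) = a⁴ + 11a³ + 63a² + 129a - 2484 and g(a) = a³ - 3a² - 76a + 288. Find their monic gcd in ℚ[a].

Repeated division with remainder:
  a⁴ + 11a³ + 63a² + 129a - 2484 = (a + 14)(a³ - 3a² - 76a + 288) + (181a² + 905a - 6516)
  a³ - 3a² - 76a + 288 = ((1/181)a - 8/181)(181a² + 905a - 6516) + (0)
Last nonzero remainder: 181a² + 905a - 6516. Dividing through by 181 gives the monic gcd a² + 5a - 36.

a² + 5a - 36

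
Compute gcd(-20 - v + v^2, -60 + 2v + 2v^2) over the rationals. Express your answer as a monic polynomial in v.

-5 + v

Repeated division with remainder:
  v^2 - v - 20 = (1/2)(2v^2 + 2v - 60) + (-2v + 10)
  2v^2 + 2v - 60 = (-v - 6)(-2v + 10) + (0)
Last nonzero remainder: -2v + 10. Dividing through by -2 gives the monic gcd v - 5.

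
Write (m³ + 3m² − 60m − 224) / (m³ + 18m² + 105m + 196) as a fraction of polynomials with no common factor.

(m − 8)/(m + 7)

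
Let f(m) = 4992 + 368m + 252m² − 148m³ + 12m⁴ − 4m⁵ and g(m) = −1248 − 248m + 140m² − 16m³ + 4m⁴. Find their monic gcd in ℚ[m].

Apply the Euclidean algorithm:
  −4m⁵ + 12m⁴ − 148m³ + 252m² + 368m + 4992 = (−m − 1)(4m⁴ − 16m³ + 140m² − 248m − 1248) + (−24m³ + 144m² − 1128m + 3744)
  4m⁴ − 16m³ + 140m² − 248m − 1248 = (−(1/6)m − 1/3)(−24m³ + 144m² − 1128m + 3744) + (0)
Last nonzero remainder: −24m³ + 144m² − 1128m + 3744. Dividing through by −24 gives the monic gcd m³ − 6m² + 47m − 156.

−156 + 47m − 6m² + m³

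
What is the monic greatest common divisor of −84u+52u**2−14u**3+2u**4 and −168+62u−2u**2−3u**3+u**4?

−42+26u−7u**2+u**3

Repeated division with remainder:
  2u**4−14u**3+52u**2−84u = (2)(u**4−3u**3−2u**2+62u−168) + (−8u**3+56u**2−208u+336)
  u**4−3u**3−2u**2+62u−168 = (−(1/8)u−1/2)(−8u**3+56u**2−208u+336) + (0)
Last nonzero remainder: −8u**3+56u**2−208u+336. Dividing through by −8 gives the monic gcd u**3−7u**2+26u−42.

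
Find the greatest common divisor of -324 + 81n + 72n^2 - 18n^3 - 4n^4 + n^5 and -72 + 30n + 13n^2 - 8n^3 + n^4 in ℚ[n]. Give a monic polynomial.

-36 + 33n - 10n^2 + n^3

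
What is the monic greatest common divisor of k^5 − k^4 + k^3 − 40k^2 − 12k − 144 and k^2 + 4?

k^2 + 4

Repeated division with remainder:
  k^5 − k^4 + k^3 − 40k^2 − 12k − 144 = (k^3 − k^2 − 3k − 36)(k^2 + 4) + (0)
The last nonzero remainder k^2 + 4 is already monic.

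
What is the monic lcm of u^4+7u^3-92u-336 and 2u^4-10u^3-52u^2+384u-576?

Euclidean algorithm in ℚ[u]:
  u^4+7u^3-92u-336 = (1/2)(2u^4-10u^3-52u^2+384u-576) + (12u^3+26u^2-284u-48)
  2u^4-10u^3-52u^2+384u-576 = ((1/6)u-43/36)(12u^3+26u^2-284u-48) + ((475/18)u^2+(475/9)u-1900/3)
  12u^3+26u^2-284u-48 = ((216/475)u+36/475)((475/18)u^2+(475/9)u-1900/3) + (0)
Last nonzero remainder: (475/18)u^2+(475/9)u-1900/3. Dividing through by 475/18 gives the monic gcd u^2+2u-24.
Then lcm(f, g) = f·g / gcd(f, g); expanding and making the result monic gives the answer.

u^6-37u^4-8u^3+308u^2+1248u-4032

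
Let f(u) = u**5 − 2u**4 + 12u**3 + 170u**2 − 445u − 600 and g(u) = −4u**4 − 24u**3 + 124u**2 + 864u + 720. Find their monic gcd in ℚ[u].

u**2 + 6u + 5

Apply the Euclidean algorithm:
  u**5 − 2u**4 + 12u**3 + 170u**2 − 445u − 600 = (−(1/4)u + 2)(−4u**4 − 24u**3 + 124u**2 + 864u + 720) + (91u**3 + 138u**2 − 1993u − 2040)
  −4u**4 − 24u**3 + 124u**2 + 864u + 720 = (−(4/91)u − 1632/8281)(91u**3 + 138u**2 − 1993u − 2040) + ((526608/8281)u**2 + (3159648/8281)u + 2633040/8281)
  91u**3 + 138u**2 − 1993u − 2040 = ((753571/526608)u − 140777/21942)((526608/8281)u**2 + (3159648/8281)u + 2633040/8281) + (0)
Last nonzero remainder: (526608/8281)u**2 + (3159648/8281)u + 2633040/8281. Dividing through by 526608/8281 gives the monic gcd u**2 + 6u + 5.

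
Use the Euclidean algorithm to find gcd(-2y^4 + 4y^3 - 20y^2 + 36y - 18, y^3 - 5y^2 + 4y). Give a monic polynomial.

y - 1

By polynomial division,
  -2y^4 + 4y^3 - 20y^2 + 36y - 18 = (-2y - 6)(y^3 - 5y^2 + 4y) + (-42y^2 + 60y - 18)
  y^3 - 5y^2 + 4y = (-(1/42)y + 25/294)(-42y^2 + 60y - 18) + (-(75/49)y + 75/49)
  -42y^2 + 60y - 18 = ((686/25)y - 294/25)(-(75/49)y + 75/49) + (0)
Last nonzero remainder: -(75/49)y + 75/49. Dividing through by -75/49 gives the monic gcd y - 1.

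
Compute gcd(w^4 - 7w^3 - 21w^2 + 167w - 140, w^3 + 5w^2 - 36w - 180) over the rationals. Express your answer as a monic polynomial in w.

By polynomial division,
  w^4 - 7w^3 - 21w^2 + 167w - 140 = (w - 12)(w^3 + 5w^2 - 36w - 180) + (75w^2 - 85w - 2300)
  w^3 + 5w^2 - 36w - 180 = ((1/75)w + 92/1125)(75w^2 - 85w - 2300) + ((364/225)w + 364/45)
  75w^2 - 85w - 2300 = ((16875/364)w - 25875/91)((364/225)w + 364/45) + (0)
Last nonzero remainder: (364/225)w + 364/45. Dividing through by 364/225 gives the monic gcd w + 5.

w + 5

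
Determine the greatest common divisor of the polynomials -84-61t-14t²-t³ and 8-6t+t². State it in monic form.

1

Euclidean algorithm in ℚ[t]:
  -t³-14t²-61t-84 = (-t-20)(t²-6t+8) + (-173t+76)
  t²-6t+8 = (-(1/173)t+962/29929)(-173t+76) + (166320/29929)
  -173t+76 = (-(5177717/166320)t+568651/41580)(166320/29929) + (0)
The last nonzero remainder is the constant 166320/29929, so the polynomials are coprime and gcd = 1.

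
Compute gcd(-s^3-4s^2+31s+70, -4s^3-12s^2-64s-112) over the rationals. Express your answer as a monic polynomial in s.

s+2

Repeated division with remainder:
  -s^3-4s^2+31s+70 = (1/4)(-4s^3-12s^2-64s-112) + (-s^2+47s+98)
  -4s^3-12s^2-64s-112 = (4s+200)(-s^2+47s+98) + (-9856s-19712)
  -s^2+47s+98 = ((1/9856)s-7/1408)(-9856s-19712) + (0)
Last nonzero remainder: -9856s-19712. Dividing through by -9856 gives the monic gcd s+2.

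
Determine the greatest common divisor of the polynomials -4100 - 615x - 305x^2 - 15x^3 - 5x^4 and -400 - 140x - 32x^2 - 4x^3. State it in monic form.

Apply the Euclidean algorithm:
  -5x^4 - 15x^3 - 305x^2 - 615x - 4100 = ((5/4)x - 25/4)(-4x^3 - 32x^2 - 140x - 400) + (-330x^2 - 990x - 6600)
  -4x^3 - 32x^2 - 140x - 400 = ((2/165)x + 2/33)(-330x^2 - 990x - 6600) + (0)
Last nonzero remainder: -330x^2 - 990x - 6600. Dividing through by -330 gives the monic gcd x^2 + 3x + 20.

20 + 3x + x^2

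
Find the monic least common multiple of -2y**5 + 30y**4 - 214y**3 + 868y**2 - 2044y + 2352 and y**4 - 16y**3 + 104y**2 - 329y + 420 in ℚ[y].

y**6 - 20y**5 + 182y**4 - 969y**3 + 3192y**2 - 6286y + 5880

By polynomial division,
  -2y**5 + 30y**4 - 214y**3 + 868y**2 - 2044y + 2352 = (-2y - 2)(y**4 - 16y**3 + 104y**2 - 329y + 420) + (-38y**3 + 418y**2 - 1862y + 3192)
  y**4 - 16y**3 + 104y**2 - 329y + 420 = (-(1/38)y + 5/38)(-38y**3 + 418y**2 - 1862y + 3192) + (0)
Last nonzero remainder: -38y**3 + 418y**2 - 1862y + 3192. Dividing through by -38 gives the monic gcd y**3 - 11y**2 + 49y - 84.
Then lcm(f, g) = f·g / gcd(f, g); expanding and making the result monic gives the answer.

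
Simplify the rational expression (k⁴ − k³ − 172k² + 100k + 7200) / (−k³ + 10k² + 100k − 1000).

(−k² + k + 72)/(k − 10)

Euclidean algorithm in ℚ[k]:
  k⁴ − k³ − 172k² + 100k + 7200 = (−k − 9)(−k³ + 10k² + 100k − 1000) + (18k² − 1800)
  −k³ + 10k² + 100k − 1000 = (−(1/18)k + 5/9)(18k² − 1800) + (0)
Last nonzero remainder: 18k² − 1800. Dividing through by 18 gives the monic gcd k² − 100.
Cancel k² − 100 from numerator and denominator to get the reduced form.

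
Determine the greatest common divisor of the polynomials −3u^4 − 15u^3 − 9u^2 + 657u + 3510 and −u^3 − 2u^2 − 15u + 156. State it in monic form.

u^2 + 6u + 39

By polynomial division,
  −3u^4 − 15u^3 − 9u^2 + 657u + 3510 = (3u + 9)(−u^3 − 2u^2 − 15u + 156) + (54u^2 + 324u + 2106)
  −u^3 − 2u^2 − 15u + 156 = (−(1/54)u + 2/27)(54u^2 + 324u + 2106) + (0)
Last nonzero remainder: 54u^2 + 324u + 2106. Dividing through by 54 gives the monic gcd u^2 + 6u + 39.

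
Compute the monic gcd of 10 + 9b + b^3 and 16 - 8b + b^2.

Apply the Euclidean algorithm:
  b^3 + 9b + 10 = (b + 8)(b^2 - 8b + 16) + (57b - 118)
  b^2 - 8b + 16 = ((1/57)b - 338/3249)(57b - 118) + (12100/3249)
  57b - 118 = ((185193/12100)b - 191691/6050)(12100/3249) + (0)
The last nonzero remainder is the constant 12100/3249, so the polynomials are coprime and gcd = 1.

1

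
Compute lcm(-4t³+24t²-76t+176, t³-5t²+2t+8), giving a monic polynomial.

Euclidean algorithm in ℚ[t]:
  -4t³+24t²-76t+176 = (-4)(t³-5t²+2t+8) + (4t²-68t+208)
  t³-5t²+2t+8 = ((1/4)t+3)(4t²-68t+208) + (154t-616)
  4t²-68t+208 = ((2/77)t-26/77)(154t-616) + (0)
Last nonzero remainder: 154t-616. Dividing through by 154 gives the monic gcd t-4.
Then lcm(f, g) = f·g / gcd(f, g); expanding and making the result monic gives the answer.

t⁵-7t⁴+23t³-51t²+6t+88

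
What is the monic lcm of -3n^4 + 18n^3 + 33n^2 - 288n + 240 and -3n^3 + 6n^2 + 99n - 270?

Repeated division with remainder:
  -3n^4 + 18n^3 + 33n^2 - 288n + 240 = (n - 4)(-3n^3 + 6n^2 + 99n - 270) + (-42n^2 + 378n - 840)
  -3n^3 + 6n^2 + 99n - 270 = ((1/14)n + 1/2)(-42n^2 + 378n - 840) + (-30n + 150)
  -42n^2 + 378n - 840 = ((7/5)n - 28/5)(-30n + 150) + (0)
Last nonzero remainder: -30n + 150. Dividing through by -30 gives the monic gcd n - 5.
Then lcm(f, g) = f·g / gcd(f, g); expanding and making the result monic gives the answer.

n^6 - 3n^5 - 47n^4 + 171n^3 + 406n^2 - 1968n + 1440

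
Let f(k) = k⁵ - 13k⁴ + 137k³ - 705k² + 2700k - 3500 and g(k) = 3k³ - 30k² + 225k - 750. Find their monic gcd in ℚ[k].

Repeated division with remainder:
  k⁵ - 13k⁴ + 137k³ - 705k² + 2700k - 3500 = ((1/3)k² - k + 32/3)(3k³ - 30k² + 225k - 750) + (90k² - 450k + 4500)
  3k³ - 30k² + 225k - 750 = ((1/30)k - 1/6)(90k² - 450k + 4500) + (0)
Last nonzero remainder: 90k² - 450k + 4500. Dividing through by 90 gives the monic gcd k² - 5k + 50.

k² - 5k + 50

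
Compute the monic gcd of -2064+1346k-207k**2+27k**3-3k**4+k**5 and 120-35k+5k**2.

By polynomial division,
  k**5-3k**4+27k**3-207k**2+1346k-2064 = ((1/5)k**3+(4/5)k**2+(31/5)k-86/5)(5k**2-35k+120) + (0)
Last nonzero remainder: 5k**2-35k+120. Dividing through by 5 gives the monic gcd k**2-7k+24.

24-7k+k**2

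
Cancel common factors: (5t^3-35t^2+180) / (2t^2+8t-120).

By polynomial division,
  5t^3-35t^2+180 = ((5/2)t-55/2)(2t^2+8t-120) + (520t-3120)
  2t^2+8t-120 = ((1/260)t+1/26)(520t-3120) + (0)
Last nonzero remainder: 520t-3120. Dividing through by 520 gives the monic gcd t-6.
Cancel t-6 from numerator and denominator to get the reduced form.

(5t^2-5t-30)/(2t+20)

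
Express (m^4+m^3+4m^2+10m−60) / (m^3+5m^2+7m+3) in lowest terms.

(m^3−2m^2+10m−20)/(m^2+2m+1)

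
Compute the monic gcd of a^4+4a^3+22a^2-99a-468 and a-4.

Euclidean algorithm in ℚ[a]:
  a^4+4a^3+22a^2-99a-468 = (a^3+8a^2+54a+117)(a-4) + (0)
The last nonzero remainder a-4 is already monic.

a-4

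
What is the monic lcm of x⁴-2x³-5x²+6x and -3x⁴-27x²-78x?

x⁶-4x⁵+12x⁴-10x³-77x²+78x

Euclidean algorithm in ℚ[x]:
  x⁴-2x³-5x²+6x = (-1/3)(-3x⁴-27x²-78x) + (-2x³-14x²-20x)
  -3x⁴-27x²-78x = ((3/2)x-21/2)(-2x³-14x²-20x) + (-144x²-288x)
  -2x³-14x²-20x = ((1/72)x+5/72)(-144x²-288x) + (0)
Last nonzero remainder: -144x²-288x. Dividing through by -144 gives the monic gcd x²+2x.
Then lcm(f, g) = f·g / gcd(f, g); expanding and making the result monic gives the answer.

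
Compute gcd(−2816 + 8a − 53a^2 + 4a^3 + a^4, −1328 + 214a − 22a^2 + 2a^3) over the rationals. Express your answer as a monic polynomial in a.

Apply the Euclidean algorithm:
  a^4 + 4a^3 − 53a^2 + 8a − 2816 = ((1/2)a + 15/2)(2a^3 − 22a^2 + 214a − 1328) + (5a^2 − 933a + 7144)
  2a^3 − 22a^2 + 214a − 1328 = ((2/5)a + 1756/25)(5a^2 − 933a + 7144) + ((1572258/25)a − 12578064/25)
  5a^2 − 933a + 7144 = ((125/1572258)a − 22325/1572258)((1572258/25)a − 12578064/25) + (0)
Last nonzero remainder: (1572258/25)a − 12578064/25. Dividing through by 1572258/25 gives the monic gcd a − 8.

−8 + a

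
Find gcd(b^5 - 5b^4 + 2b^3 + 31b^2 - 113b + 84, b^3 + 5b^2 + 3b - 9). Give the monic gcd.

Repeated division with remainder:
  b^5 - 5b^4 + 2b^3 + 31b^2 - 113b + 84 = (b^2 - 10b + 49)(b^3 + 5b^2 + 3b - 9) + (-175b^2 - 350b + 525)
  b^3 + 5b^2 + 3b - 9 = (-(1/175)b - 3/175)(-175b^2 - 350b + 525) + (0)
Last nonzero remainder: -175b^2 - 350b + 525. Dividing through by -175 gives the monic gcd b^2 + 2b - 3.

b^2 + 2b - 3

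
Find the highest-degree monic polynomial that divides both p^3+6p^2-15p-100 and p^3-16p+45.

Apply the Euclidean algorithm:
  p^3+6p^2-15p-100 = (p^3-16p+45) + (6p^2+p-145)
  p^3-16p+45 = ((1/6)p-1/36)(6p^2+p-145) + ((295/36)p+1475/36)
  6p^2+p-145 = ((216/295)p-1044/295)((295/36)p+1475/36) + (0)
Last nonzero remainder: (295/36)p+1475/36. Dividing through by 295/36 gives the monic gcd p+5.

p+5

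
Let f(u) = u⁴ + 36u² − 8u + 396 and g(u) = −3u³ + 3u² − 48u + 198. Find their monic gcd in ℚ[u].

u² + 2u + 22

Euclidean algorithm in ℚ[u]:
  u⁴ + 36u² − 8u + 396 = (−(1/3)u − 1/3)(−3u³ + 3u² − 48u + 198) + (21u² + 42u + 462)
  −3u³ + 3u² − 48u + 198 = (−(1/7)u + 3/7)(21u² + 42u + 462) + (0)
Last nonzero remainder: 21u² + 42u + 462. Dividing through by 21 gives the monic gcd u² + 2u + 22.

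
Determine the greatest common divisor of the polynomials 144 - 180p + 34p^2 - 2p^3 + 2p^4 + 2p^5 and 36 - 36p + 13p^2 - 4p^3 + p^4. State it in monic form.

Repeated division with remainder:
  2p^5 + 2p^4 - 2p^3 + 34p^2 - 180p + 144 = (2p + 10)(p^4 - 4p^3 + 13p^2 - 36p + 36) + (12p^3 - 24p^2 + 108p - 216)
  p^4 - 4p^3 + 13p^2 - 36p + 36 = ((1/12)p - 1/6)(12p^3 - 24p^2 + 108p - 216) + (0)
Last nonzero remainder: 12p^3 - 24p^2 + 108p - 216. Dividing through by 12 gives the monic gcd p^3 - 2p^2 + 9p - 18.

-18 + 9p - 2p^2 + p^3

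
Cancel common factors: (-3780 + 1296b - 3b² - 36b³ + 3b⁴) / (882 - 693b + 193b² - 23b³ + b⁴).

(-90 + 3b + 3b²)/(21 - 10b + b²)

Euclidean algorithm in ℚ[b]:
  3b⁴ - 36b³ - 3b² + 1296b - 3780 = (3)(b⁴ - 23b³ + 193b² - 693b + 882) + (33b³ - 582b² + 3375b - 6426)
  b⁴ - 23b³ + 193b² - 693b + 882 = ((1/33)b - 59/363)(33b³ - 582b² + 3375b - 6426) + (-(468/121)b² + (6084/121)b - 19656/121)
  33b³ - 582b² + 3375b - 6426 = (-(1331/156)b + 2057/52)(-(468/121)b² + (6084/121)b - 19656/121) + (0)
Last nonzero remainder: -(468/121)b² + (6084/121)b - 19656/121. Dividing through by -468/121 gives the monic gcd b² - 13b + 42.
Cancel b² - 13b + 42 from numerator and denominator to get the reduced form.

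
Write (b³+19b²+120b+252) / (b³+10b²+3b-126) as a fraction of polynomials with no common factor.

(b+6)/(b-3)

Euclidean algorithm in ℚ[b]:
  b³+19b²+120b+252 = (b³+10b²+3b-126) + (9b²+117b+378)
  b³+10b²+3b-126 = ((1/9)b-1/3)(9b²+117b+378) + (0)
Last nonzero remainder: 9b²+117b+378. Dividing through by 9 gives the monic gcd b²+13b+42.
Cancel b²+13b+42 from numerator and denominator to get the reduced form.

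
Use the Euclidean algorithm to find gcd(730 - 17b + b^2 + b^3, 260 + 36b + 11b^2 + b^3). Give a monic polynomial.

10 + b

By polynomial division,
  b^3 + b^2 - 17b + 730 = (b^3 + 11b^2 + 36b + 260) + (-10b^2 - 53b + 470)
  b^3 + 11b^2 + 36b + 260 = (-(1/10)b - 57/100)(-10b^2 - 53b + 470) + ((5279/100)b + 5279/10)
  -10b^2 - 53b + 470 = (-(1000/5279)b + 4700/5279)((5279/100)b + 5279/10) + (0)
Last nonzero remainder: (5279/100)b + 5279/10. Dividing through by 5279/100 gives the monic gcd b + 10.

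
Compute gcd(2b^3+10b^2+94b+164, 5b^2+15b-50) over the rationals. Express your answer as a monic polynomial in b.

1

Apply the Euclidean algorithm:
  2b^3+10b^2+94b+164 = ((2/5)b+4/5)(5b^2+15b-50) + (102b+204)
  5b^2+15b-50 = ((5/102)b+5/102)(102b+204) + (-60)
  102b+204 = (-(17/10)b-17/5)(-60) + (0)
The last nonzero remainder is the constant -60, so the polynomials are coprime and gcd = 1.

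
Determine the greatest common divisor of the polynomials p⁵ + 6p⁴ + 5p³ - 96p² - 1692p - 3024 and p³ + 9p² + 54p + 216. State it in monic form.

Euclidean algorithm in ℚ[p]:
  p⁵ + 6p⁴ + 5p³ - 96p² - 1692p - 3024 = (p² - 3p - 22)(p³ + 9p² + 54p + 216) + (48p² + 144p + 1728)
  p³ + 9p² + 54p + 216 = ((1/48)p + 1/8)(48p² + 144p + 1728) + (0)
Last nonzero remainder: 48p² + 144p + 1728. Dividing through by 48 gives the monic gcd p² + 3p + 36.

p² + 3p + 36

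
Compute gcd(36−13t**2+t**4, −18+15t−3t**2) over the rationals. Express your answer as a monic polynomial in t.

6−5t+t**2

Apply the Euclidean algorithm:
  t**4−13t**2+36 = (−(1/3)t**2−(5/3)t−2)(−3t**2+15t−18) + (0)
Last nonzero remainder: −3t**2+15t−18. Dividing through by −3 gives the monic gcd t**2−5t+6.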